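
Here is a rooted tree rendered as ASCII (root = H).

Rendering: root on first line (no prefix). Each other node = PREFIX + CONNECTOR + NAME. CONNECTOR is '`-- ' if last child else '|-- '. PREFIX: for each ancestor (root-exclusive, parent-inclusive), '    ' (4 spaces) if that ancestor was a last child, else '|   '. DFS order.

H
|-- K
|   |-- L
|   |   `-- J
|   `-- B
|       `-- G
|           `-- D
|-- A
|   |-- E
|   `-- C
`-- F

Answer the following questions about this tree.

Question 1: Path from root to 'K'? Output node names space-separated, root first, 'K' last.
Walk down from root: H -> K

Answer: H K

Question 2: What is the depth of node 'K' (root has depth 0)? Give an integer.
Path from root to K: H -> K
Depth = number of edges = 1

Answer: 1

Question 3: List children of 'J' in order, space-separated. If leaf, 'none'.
Node J's children (from adjacency): (leaf)

Answer: none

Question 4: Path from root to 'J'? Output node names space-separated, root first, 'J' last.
Answer: H K L J

Derivation:
Walk down from root: H -> K -> L -> J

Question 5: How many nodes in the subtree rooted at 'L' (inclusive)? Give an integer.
Subtree rooted at L contains: J, L
Count = 2

Answer: 2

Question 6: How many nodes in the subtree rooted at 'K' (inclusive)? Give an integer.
Subtree rooted at K contains: B, D, G, J, K, L
Count = 6

Answer: 6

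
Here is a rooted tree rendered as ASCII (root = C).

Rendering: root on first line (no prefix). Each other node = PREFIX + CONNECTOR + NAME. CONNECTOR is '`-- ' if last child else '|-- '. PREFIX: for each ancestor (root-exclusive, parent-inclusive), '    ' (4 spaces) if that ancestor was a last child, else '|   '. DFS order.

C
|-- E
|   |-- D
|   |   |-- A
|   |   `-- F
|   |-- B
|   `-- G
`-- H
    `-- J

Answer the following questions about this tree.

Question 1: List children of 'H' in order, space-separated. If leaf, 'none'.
Node H's children (from adjacency): J

Answer: J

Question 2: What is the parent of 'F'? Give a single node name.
Answer: D

Derivation:
Scan adjacency: F appears as child of D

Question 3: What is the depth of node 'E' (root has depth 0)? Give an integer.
Answer: 1

Derivation:
Path from root to E: C -> E
Depth = number of edges = 1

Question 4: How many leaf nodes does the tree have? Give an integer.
Leaves (nodes with no children): A, B, F, G, J

Answer: 5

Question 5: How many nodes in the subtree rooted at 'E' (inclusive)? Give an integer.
Answer: 6

Derivation:
Subtree rooted at E contains: A, B, D, E, F, G
Count = 6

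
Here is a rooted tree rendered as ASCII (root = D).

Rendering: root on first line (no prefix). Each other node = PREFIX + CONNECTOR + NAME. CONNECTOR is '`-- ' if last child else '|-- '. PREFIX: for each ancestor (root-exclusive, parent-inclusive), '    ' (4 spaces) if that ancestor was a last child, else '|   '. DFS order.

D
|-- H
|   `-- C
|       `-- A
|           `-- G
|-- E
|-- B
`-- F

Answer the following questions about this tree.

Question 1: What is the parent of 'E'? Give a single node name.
Scan adjacency: E appears as child of D

Answer: D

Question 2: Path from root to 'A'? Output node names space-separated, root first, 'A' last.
Walk down from root: D -> H -> C -> A

Answer: D H C A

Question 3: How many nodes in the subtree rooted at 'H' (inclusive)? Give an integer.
Answer: 4

Derivation:
Subtree rooted at H contains: A, C, G, H
Count = 4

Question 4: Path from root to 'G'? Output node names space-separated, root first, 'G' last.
Answer: D H C A G

Derivation:
Walk down from root: D -> H -> C -> A -> G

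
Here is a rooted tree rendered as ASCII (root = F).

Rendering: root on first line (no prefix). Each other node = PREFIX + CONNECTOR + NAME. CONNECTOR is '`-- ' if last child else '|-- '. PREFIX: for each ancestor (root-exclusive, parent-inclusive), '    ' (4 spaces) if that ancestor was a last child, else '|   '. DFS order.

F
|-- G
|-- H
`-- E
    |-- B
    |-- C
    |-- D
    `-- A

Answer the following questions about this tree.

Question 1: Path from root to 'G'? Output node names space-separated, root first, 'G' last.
Walk down from root: F -> G

Answer: F G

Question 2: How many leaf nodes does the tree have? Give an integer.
Answer: 6

Derivation:
Leaves (nodes with no children): A, B, C, D, G, H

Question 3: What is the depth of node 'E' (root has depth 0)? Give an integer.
Answer: 1

Derivation:
Path from root to E: F -> E
Depth = number of edges = 1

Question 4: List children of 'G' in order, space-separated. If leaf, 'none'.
Answer: none

Derivation:
Node G's children (from adjacency): (leaf)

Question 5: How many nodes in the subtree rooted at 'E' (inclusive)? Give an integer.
Answer: 5

Derivation:
Subtree rooted at E contains: A, B, C, D, E
Count = 5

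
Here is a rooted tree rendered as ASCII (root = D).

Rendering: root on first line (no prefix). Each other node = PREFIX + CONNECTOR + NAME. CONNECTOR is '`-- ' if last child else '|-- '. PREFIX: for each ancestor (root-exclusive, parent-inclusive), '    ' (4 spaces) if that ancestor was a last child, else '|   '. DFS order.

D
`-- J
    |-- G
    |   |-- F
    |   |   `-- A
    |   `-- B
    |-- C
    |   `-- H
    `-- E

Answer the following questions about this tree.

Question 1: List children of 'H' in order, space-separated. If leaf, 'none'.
Node H's children (from adjacency): (leaf)

Answer: none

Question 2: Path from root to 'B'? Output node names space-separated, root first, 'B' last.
Walk down from root: D -> J -> G -> B

Answer: D J G B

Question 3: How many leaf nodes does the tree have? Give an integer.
Answer: 4

Derivation:
Leaves (nodes with no children): A, B, E, H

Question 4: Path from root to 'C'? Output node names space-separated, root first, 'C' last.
Walk down from root: D -> J -> C

Answer: D J C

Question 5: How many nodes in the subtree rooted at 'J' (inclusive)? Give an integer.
Answer: 8

Derivation:
Subtree rooted at J contains: A, B, C, E, F, G, H, J
Count = 8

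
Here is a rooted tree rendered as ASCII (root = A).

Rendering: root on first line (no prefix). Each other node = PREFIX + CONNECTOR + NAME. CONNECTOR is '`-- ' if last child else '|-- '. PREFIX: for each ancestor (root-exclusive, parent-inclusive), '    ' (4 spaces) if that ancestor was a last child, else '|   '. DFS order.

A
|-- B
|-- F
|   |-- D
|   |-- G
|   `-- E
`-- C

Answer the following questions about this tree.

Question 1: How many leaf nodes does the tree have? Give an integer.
Answer: 5

Derivation:
Leaves (nodes with no children): B, C, D, E, G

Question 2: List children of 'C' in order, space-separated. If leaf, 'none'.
Answer: none

Derivation:
Node C's children (from adjacency): (leaf)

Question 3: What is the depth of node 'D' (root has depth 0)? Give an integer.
Path from root to D: A -> F -> D
Depth = number of edges = 2

Answer: 2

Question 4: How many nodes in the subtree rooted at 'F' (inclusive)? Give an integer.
Subtree rooted at F contains: D, E, F, G
Count = 4

Answer: 4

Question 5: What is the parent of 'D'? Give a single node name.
Answer: F

Derivation:
Scan adjacency: D appears as child of F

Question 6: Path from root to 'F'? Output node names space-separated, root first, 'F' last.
Walk down from root: A -> F

Answer: A F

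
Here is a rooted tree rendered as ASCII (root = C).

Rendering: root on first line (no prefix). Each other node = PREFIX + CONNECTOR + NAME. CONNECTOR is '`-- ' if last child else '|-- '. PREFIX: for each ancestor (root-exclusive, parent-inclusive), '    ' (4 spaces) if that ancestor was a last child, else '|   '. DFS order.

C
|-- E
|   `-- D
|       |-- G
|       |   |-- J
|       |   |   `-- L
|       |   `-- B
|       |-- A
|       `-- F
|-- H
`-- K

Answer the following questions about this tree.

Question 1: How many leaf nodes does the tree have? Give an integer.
Answer: 6

Derivation:
Leaves (nodes with no children): A, B, F, H, K, L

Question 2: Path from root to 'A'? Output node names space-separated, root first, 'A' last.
Walk down from root: C -> E -> D -> A

Answer: C E D A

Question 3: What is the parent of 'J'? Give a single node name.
Scan adjacency: J appears as child of G

Answer: G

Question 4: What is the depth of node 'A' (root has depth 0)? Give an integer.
Answer: 3

Derivation:
Path from root to A: C -> E -> D -> A
Depth = number of edges = 3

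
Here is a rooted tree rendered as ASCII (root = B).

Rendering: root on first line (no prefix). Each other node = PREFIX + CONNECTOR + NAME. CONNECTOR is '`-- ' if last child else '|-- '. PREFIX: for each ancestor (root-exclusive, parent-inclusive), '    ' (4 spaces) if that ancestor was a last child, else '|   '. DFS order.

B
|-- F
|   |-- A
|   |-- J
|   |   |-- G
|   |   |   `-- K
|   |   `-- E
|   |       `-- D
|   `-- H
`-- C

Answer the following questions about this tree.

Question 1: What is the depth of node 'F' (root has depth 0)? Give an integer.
Path from root to F: B -> F
Depth = number of edges = 1

Answer: 1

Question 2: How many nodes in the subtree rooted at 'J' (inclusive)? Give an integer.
Subtree rooted at J contains: D, E, G, J, K
Count = 5

Answer: 5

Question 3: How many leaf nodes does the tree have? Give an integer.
Answer: 5

Derivation:
Leaves (nodes with no children): A, C, D, H, K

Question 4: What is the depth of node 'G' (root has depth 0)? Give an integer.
Path from root to G: B -> F -> J -> G
Depth = number of edges = 3

Answer: 3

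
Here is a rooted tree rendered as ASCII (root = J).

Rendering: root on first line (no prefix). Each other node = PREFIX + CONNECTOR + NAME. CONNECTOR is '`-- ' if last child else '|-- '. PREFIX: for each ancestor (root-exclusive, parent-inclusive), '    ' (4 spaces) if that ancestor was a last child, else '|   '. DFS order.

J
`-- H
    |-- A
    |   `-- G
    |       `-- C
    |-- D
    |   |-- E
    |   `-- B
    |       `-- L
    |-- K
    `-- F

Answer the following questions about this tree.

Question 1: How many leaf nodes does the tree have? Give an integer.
Answer: 5

Derivation:
Leaves (nodes with no children): C, E, F, K, L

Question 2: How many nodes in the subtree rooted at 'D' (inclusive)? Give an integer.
Answer: 4

Derivation:
Subtree rooted at D contains: B, D, E, L
Count = 4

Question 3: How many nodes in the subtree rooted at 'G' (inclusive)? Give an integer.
Subtree rooted at G contains: C, G
Count = 2

Answer: 2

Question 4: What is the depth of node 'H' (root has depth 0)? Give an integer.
Path from root to H: J -> H
Depth = number of edges = 1

Answer: 1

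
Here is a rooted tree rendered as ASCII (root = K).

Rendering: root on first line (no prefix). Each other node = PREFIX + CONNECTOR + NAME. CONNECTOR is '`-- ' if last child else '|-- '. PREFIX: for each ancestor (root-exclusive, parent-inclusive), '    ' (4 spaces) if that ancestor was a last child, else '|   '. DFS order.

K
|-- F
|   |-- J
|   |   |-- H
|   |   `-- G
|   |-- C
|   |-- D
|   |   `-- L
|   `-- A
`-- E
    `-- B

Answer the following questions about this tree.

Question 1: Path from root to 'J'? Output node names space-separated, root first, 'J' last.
Walk down from root: K -> F -> J

Answer: K F J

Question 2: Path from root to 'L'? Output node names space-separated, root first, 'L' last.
Walk down from root: K -> F -> D -> L

Answer: K F D L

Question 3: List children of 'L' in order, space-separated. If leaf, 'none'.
Answer: none

Derivation:
Node L's children (from adjacency): (leaf)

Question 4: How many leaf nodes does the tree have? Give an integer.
Leaves (nodes with no children): A, B, C, G, H, L

Answer: 6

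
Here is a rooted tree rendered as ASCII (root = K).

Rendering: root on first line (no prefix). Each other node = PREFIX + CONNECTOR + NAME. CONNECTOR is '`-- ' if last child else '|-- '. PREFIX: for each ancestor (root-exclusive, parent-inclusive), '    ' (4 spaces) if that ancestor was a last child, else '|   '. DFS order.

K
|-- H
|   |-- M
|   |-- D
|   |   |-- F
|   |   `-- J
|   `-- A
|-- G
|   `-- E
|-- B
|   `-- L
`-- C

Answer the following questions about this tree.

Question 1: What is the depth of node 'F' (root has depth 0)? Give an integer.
Answer: 3

Derivation:
Path from root to F: K -> H -> D -> F
Depth = number of edges = 3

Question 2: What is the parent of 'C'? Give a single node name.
Answer: K

Derivation:
Scan adjacency: C appears as child of K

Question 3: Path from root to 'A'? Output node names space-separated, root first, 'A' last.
Answer: K H A

Derivation:
Walk down from root: K -> H -> A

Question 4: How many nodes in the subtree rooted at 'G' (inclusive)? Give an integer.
Answer: 2

Derivation:
Subtree rooted at G contains: E, G
Count = 2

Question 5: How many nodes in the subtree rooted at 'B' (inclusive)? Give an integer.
Subtree rooted at B contains: B, L
Count = 2

Answer: 2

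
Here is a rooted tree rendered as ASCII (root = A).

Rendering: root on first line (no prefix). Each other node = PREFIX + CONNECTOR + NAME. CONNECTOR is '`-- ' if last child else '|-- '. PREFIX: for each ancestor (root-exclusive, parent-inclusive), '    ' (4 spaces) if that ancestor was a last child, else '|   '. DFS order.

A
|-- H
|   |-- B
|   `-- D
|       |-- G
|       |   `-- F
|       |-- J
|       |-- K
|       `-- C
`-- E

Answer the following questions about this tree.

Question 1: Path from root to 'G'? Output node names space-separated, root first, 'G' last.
Walk down from root: A -> H -> D -> G

Answer: A H D G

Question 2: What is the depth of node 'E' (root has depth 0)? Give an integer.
Path from root to E: A -> E
Depth = number of edges = 1

Answer: 1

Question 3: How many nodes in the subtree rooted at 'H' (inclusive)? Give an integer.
Answer: 8

Derivation:
Subtree rooted at H contains: B, C, D, F, G, H, J, K
Count = 8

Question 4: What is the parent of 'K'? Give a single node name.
Scan adjacency: K appears as child of D

Answer: D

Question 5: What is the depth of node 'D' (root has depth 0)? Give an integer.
Path from root to D: A -> H -> D
Depth = number of edges = 2

Answer: 2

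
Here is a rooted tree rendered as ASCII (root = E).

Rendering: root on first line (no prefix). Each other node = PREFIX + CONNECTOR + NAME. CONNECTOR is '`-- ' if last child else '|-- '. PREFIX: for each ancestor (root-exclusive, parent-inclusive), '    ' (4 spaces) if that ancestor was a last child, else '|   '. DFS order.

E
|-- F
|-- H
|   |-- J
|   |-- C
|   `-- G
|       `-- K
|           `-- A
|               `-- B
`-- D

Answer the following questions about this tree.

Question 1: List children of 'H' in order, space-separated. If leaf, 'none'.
Node H's children (from adjacency): J, C, G

Answer: J C G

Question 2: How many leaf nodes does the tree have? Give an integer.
Answer: 5

Derivation:
Leaves (nodes with no children): B, C, D, F, J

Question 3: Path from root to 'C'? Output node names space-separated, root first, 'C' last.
Walk down from root: E -> H -> C

Answer: E H C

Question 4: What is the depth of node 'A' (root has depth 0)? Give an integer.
Answer: 4

Derivation:
Path from root to A: E -> H -> G -> K -> A
Depth = number of edges = 4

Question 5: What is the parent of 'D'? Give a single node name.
Answer: E

Derivation:
Scan adjacency: D appears as child of E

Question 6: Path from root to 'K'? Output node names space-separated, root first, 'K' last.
Walk down from root: E -> H -> G -> K

Answer: E H G K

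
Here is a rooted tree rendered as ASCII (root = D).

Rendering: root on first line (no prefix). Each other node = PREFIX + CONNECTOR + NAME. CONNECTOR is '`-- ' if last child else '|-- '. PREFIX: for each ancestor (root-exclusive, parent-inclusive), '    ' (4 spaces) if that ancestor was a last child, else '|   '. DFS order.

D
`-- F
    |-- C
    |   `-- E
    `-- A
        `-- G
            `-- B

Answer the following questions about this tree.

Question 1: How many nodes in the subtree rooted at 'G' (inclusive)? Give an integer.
Subtree rooted at G contains: B, G
Count = 2

Answer: 2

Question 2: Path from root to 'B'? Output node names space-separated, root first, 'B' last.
Answer: D F A G B

Derivation:
Walk down from root: D -> F -> A -> G -> B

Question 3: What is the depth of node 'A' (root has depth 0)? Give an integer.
Path from root to A: D -> F -> A
Depth = number of edges = 2

Answer: 2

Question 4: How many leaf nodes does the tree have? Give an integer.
Answer: 2

Derivation:
Leaves (nodes with no children): B, E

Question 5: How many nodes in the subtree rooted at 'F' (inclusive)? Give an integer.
Subtree rooted at F contains: A, B, C, E, F, G
Count = 6

Answer: 6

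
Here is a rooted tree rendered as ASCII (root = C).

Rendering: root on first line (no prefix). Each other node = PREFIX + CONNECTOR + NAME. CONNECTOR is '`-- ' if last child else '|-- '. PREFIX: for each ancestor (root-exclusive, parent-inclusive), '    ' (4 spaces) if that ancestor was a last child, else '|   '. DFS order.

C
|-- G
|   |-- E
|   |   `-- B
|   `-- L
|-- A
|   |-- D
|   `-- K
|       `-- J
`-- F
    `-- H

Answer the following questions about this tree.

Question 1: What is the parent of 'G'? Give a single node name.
Answer: C

Derivation:
Scan adjacency: G appears as child of C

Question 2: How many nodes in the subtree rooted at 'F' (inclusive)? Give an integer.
Answer: 2

Derivation:
Subtree rooted at F contains: F, H
Count = 2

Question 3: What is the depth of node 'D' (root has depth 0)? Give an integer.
Answer: 2

Derivation:
Path from root to D: C -> A -> D
Depth = number of edges = 2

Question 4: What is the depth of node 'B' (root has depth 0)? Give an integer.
Answer: 3

Derivation:
Path from root to B: C -> G -> E -> B
Depth = number of edges = 3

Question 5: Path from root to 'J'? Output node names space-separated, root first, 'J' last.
Answer: C A K J

Derivation:
Walk down from root: C -> A -> K -> J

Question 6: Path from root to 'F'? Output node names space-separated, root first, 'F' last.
Walk down from root: C -> F

Answer: C F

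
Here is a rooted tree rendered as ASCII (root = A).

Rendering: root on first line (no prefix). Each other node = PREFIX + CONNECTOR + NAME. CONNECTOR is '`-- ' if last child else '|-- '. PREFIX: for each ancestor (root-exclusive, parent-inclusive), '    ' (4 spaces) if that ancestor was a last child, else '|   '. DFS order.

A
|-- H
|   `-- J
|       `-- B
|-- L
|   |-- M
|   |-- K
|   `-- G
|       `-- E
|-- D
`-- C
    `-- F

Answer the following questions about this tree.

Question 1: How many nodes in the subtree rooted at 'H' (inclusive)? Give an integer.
Subtree rooted at H contains: B, H, J
Count = 3

Answer: 3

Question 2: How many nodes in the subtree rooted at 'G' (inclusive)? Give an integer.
Subtree rooted at G contains: E, G
Count = 2

Answer: 2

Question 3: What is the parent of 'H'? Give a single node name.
Answer: A

Derivation:
Scan adjacency: H appears as child of A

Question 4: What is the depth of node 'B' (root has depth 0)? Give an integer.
Answer: 3

Derivation:
Path from root to B: A -> H -> J -> B
Depth = number of edges = 3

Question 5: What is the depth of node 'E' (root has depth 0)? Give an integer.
Answer: 3

Derivation:
Path from root to E: A -> L -> G -> E
Depth = number of edges = 3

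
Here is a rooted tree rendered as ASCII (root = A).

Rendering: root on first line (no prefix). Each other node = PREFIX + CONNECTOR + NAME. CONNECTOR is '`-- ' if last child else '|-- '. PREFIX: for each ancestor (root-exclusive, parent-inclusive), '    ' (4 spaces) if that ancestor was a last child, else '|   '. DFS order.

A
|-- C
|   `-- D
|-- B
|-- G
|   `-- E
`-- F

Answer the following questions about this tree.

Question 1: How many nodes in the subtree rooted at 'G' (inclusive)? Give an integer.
Subtree rooted at G contains: E, G
Count = 2

Answer: 2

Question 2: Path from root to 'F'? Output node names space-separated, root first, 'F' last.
Walk down from root: A -> F

Answer: A F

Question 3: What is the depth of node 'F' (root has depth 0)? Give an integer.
Path from root to F: A -> F
Depth = number of edges = 1

Answer: 1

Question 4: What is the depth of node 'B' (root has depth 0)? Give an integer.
Path from root to B: A -> B
Depth = number of edges = 1

Answer: 1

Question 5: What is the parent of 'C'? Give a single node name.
Answer: A

Derivation:
Scan adjacency: C appears as child of A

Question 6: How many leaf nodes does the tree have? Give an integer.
Leaves (nodes with no children): B, D, E, F

Answer: 4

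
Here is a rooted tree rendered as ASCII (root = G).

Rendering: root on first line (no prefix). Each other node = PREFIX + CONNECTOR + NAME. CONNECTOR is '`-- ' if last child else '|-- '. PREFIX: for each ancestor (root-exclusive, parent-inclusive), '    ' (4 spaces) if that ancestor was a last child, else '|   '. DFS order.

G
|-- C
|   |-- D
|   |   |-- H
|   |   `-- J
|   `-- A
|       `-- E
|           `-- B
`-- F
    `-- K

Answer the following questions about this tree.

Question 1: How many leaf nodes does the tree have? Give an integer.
Leaves (nodes with no children): B, H, J, K

Answer: 4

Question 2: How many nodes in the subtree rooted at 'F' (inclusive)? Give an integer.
Subtree rooted at F contains: F, K
Count = 2

Answer: 2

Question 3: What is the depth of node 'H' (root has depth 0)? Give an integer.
Path from root to H: G -> C -> D -> H
Depth = number of edges = 3

Answer: 3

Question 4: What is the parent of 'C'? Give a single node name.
Answer: G

Derivation:
Scan adjacency: C appears as child of G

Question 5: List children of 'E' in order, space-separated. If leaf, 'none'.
Node E's children (from adjacency): B

Answer: B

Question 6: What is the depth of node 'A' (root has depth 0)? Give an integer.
Path from root to A: G -> C -> A
Depth = number of edges = 2

Answer: 2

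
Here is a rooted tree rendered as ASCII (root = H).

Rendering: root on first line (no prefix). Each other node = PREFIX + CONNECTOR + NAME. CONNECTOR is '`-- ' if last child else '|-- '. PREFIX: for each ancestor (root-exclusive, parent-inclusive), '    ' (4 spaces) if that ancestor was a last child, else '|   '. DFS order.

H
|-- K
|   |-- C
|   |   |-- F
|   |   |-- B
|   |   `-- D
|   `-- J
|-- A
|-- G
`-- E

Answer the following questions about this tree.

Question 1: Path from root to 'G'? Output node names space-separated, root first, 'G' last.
Walk down from root: H -> G

Answer: H G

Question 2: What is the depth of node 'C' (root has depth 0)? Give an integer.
Answer: 2

Derivation:
Path from root to C: H -> K -> C
Depth = number of edges = 2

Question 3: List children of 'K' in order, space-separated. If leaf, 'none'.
Node K's children (from adjacency): C, J

Answer: C J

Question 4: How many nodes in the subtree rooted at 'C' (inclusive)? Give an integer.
Answer: 4

Derivation:
Subtree rooted at C contains: B, C, D, F
Count = 4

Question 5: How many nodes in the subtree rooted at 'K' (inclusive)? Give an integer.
Subtree rooted at K contains: B, C, D, F, J, K
Count = 6

Answer: 6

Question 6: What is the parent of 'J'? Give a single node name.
Scan adjacency: J appears as child of K

Answer: K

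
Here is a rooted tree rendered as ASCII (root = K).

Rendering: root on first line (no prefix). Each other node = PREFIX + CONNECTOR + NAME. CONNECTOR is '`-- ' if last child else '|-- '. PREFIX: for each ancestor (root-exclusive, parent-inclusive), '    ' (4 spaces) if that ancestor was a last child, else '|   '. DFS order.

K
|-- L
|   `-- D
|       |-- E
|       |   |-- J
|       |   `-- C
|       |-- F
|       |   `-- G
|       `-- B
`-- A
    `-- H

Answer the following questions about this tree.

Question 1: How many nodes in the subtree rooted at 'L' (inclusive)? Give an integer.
Subtree rooted at L contains: B, C, D, E, F, G, J, L
Count = 8

Answer: 8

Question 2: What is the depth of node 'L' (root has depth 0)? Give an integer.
Answer: 1

Derivation:
Path from root to L: K -> L
Depth = number of edges = 1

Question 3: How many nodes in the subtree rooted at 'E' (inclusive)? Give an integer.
Answer: 3

Derivation:
Subtree rooted at E contains: C, E, J
Count = 3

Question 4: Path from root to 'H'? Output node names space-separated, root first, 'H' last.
Answer: K A H

Derivation:
Walk down from root: K -> A -> H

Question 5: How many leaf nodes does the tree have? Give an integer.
Answer: 5

Derivation:
Leaves (nodes with no children): B, C, G, H, J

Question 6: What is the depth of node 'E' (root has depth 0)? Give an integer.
Answer: 3

Derivation:
Path from root to E: K -> L -> D -> E
Depth = number of edges = 3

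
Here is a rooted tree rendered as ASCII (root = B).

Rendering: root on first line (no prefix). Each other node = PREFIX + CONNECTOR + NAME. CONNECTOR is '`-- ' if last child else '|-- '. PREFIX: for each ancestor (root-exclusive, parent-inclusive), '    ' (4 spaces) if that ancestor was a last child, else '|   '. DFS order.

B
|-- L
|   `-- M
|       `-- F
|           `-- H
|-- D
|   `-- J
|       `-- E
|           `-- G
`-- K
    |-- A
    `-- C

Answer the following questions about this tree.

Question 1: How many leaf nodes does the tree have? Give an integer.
Answer: 4

Derivation:
Leaves (nodes with no children): A, C, G, H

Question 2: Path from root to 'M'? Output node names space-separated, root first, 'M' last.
Walk down from root: B -> L -> M

Answer: B L M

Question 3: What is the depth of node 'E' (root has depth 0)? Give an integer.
Path from root to E: B -> D -> J -> E
Depth = number of edges = 3

Answer: 3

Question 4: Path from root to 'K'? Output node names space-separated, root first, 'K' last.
Answer: B K

Derivation:
Walk down from root: B -> K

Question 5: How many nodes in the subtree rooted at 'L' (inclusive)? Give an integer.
Answer: 4

Derivation:
Subtree rooted at L contains: F, H, L, M
Count = 4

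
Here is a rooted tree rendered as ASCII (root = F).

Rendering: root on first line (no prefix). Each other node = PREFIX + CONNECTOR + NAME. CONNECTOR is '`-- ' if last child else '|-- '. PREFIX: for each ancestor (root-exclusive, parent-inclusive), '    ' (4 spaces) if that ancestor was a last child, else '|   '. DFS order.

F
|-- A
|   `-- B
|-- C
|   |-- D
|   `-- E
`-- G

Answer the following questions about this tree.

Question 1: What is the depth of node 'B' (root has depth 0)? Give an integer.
Path from root to B: F -> A -> B
Depth = number of edges = 2

Answer: 2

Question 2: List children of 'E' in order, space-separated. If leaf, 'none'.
Answer: none

Derivation:
Node E's children (from adjacency): (leaf)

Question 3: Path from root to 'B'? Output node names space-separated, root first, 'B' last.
Walk down from root: F -> A -> B

Answer: F A B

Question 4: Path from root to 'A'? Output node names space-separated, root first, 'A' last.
Answer: F A

Derivation:
Walk down from root: F -> A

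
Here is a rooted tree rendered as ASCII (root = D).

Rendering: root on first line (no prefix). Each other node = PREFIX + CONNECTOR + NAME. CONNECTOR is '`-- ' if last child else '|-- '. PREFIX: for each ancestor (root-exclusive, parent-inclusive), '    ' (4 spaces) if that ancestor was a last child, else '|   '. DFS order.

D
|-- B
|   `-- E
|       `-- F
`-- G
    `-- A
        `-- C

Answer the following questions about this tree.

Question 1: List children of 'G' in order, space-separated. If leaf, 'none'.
Node G's children (from adjacency): A

Answer: A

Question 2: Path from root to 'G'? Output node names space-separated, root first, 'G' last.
Walk down from root: D -> G

Answer: D G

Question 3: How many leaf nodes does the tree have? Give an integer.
Answer: 2

Derivation:
Leaves (nodes with no children): C, F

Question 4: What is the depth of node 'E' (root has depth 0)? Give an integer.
Path from root to E: D -> B -> E
Depth = number of edges = 2

Answer: 2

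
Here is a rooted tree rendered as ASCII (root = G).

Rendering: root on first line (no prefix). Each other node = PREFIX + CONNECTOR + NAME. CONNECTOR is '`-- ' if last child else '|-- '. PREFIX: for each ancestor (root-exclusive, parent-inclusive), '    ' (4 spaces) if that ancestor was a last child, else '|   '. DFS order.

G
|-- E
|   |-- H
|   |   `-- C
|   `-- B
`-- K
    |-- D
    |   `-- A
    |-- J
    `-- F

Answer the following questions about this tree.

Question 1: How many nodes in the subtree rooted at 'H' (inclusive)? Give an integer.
Subtree rooted at H contains: C, H
Count = 2

Answer: 2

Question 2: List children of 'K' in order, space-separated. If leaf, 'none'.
Answer: D J F

Derivation:
Node K's children (from adjacency): D, J, F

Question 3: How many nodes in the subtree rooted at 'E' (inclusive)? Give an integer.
Subtree rooted at E contains: B, C, E, H
Count = 4

Answer: 4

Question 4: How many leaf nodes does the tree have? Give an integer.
Leaves (nodes with no children): A, B, C, F, J

Answer: 5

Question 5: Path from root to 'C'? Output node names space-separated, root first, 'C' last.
Answer: G E H C

Derivation:
Walk down from root: G -> E -> H -> C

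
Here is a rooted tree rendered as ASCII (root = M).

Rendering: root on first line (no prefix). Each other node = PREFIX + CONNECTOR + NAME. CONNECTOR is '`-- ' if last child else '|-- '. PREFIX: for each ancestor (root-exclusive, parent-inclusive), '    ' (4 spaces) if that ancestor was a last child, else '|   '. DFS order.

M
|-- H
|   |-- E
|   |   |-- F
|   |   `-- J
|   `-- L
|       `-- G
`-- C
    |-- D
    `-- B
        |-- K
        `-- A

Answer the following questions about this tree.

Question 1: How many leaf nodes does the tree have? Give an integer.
Answer: 6

Derivation:
Leaves (nodes with no children): A, D, F, G, J, K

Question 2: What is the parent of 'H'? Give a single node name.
Scan adjacency: H appears as child of M

Answer: M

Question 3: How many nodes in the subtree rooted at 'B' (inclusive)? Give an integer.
Answer: 3

Derivation:
Subtree rooted at B contains: A, B, K
Count = 3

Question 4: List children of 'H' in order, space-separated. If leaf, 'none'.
Node H's children (from adjacency): E, L

Answer: E L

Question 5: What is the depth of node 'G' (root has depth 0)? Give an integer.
Answer: 3

Derivation:
Path from root to G: M -> H -> L -> G
Depth = number of edges = 3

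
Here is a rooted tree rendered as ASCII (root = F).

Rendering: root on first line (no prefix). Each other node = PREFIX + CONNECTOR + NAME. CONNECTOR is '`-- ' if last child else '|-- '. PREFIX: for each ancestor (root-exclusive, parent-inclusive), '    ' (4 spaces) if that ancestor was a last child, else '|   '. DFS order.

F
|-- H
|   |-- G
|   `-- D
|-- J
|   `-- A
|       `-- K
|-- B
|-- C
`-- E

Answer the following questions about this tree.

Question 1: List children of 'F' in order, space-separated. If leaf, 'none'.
Answer: H J B C E

Derivation:
Node F's children (from adjacency): H, J, B, C, E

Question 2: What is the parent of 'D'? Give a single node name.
Answer: H

Derivation:
Scan adjacency: D appears as child of H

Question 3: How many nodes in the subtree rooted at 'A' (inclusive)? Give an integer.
Subtree rooted at A contains: A, K
Count = 2

Answer: 2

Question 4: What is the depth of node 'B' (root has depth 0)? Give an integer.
Path from root to B: F -> B
Depth = number of edges = 1

Answer: 1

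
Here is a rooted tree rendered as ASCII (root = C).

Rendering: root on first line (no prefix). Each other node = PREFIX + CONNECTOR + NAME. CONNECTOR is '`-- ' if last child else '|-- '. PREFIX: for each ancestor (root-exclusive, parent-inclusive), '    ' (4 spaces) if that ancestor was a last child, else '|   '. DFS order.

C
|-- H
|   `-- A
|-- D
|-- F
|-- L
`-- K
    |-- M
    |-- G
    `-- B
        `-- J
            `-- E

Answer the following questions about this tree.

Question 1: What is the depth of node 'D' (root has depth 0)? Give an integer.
Answer: 1

Derivation:
Path from root to D: C -> D
Depth = number of edges = 1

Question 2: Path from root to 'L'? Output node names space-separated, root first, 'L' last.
Answer: C L

Derivation:
Walk down from root: C -> L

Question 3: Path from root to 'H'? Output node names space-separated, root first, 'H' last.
Walk down from root: C -> H

Answer: C H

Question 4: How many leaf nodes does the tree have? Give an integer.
Answer: 7

Derivation:
Leaves (nodes with no children): A, D, E, F, G, L, M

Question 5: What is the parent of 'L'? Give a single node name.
Answer: C

Derivation:
Scan adjacency: L appears as child of C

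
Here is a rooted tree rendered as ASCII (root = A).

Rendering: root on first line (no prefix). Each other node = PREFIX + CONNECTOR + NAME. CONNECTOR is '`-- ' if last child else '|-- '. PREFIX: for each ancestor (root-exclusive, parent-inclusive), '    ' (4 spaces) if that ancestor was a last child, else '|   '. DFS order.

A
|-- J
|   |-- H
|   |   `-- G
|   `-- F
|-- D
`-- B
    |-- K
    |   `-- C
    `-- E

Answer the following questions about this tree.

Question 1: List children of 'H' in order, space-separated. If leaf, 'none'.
Answer: G

Derivation:
Node H's children (from adjacency): G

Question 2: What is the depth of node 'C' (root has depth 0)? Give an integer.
Answer: 3

Derivation:
Path from root to C: A -> B -> K -> C
Depth = number of edges = 3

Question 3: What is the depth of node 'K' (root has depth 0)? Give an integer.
Answer: 2

Derivation:
Path from root to K: A -> B -> K
Depth = number of edges = 2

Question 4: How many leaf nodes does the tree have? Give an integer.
Answer: 5

Derivation:
Leaves (nodes with no children): C, D, E, F, G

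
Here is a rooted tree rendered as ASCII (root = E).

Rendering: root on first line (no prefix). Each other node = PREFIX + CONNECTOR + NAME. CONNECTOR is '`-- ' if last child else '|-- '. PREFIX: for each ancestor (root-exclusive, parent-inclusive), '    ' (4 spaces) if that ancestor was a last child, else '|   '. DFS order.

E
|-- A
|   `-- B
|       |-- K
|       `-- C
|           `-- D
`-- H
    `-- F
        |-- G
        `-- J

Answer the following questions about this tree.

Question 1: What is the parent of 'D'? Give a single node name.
Scan adjacency: D appears as child of C

Answer: C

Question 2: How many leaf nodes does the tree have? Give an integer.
Leaves (nodes with no children): D, G, J, K

Answer: 4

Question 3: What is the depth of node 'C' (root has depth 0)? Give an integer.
Answer: 3

Derivation:
Path from root to C: E -> A -> B -> C
Depth = number of edges = 3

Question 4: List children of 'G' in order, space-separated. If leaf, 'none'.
Answer: none

Derivation:
Node G's children (from adjacency): (leaf)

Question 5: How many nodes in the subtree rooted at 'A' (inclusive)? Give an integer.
Answer: 5

Derivation:
Subtree rooted at A contains: A, B, C, D, K
Count = 5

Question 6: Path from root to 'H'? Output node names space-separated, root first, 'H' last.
Walk down from root: E -> H

Answer: E H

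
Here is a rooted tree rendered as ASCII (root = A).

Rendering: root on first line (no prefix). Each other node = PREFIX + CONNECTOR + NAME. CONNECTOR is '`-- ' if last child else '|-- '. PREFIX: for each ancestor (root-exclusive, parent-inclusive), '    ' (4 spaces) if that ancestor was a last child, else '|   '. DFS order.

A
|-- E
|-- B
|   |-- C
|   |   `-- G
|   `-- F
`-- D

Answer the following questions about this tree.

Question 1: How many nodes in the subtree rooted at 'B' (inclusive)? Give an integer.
Answer: 4

Derivation:
Subtree rooted at B contains: B, C, F, G
Count = 4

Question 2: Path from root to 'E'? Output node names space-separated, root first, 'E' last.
Answer: A E

Derivation:
Walk down from root: A -> E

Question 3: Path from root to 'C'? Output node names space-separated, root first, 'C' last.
Walk down from root: A -> B -> C

Answer: A B C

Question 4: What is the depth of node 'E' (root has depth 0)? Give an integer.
Path from root to E: A -> E
Depth = number of edges = 1

Answer: 1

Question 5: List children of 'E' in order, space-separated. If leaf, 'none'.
Node E's children (from adjacency): (leaf)

Answer: none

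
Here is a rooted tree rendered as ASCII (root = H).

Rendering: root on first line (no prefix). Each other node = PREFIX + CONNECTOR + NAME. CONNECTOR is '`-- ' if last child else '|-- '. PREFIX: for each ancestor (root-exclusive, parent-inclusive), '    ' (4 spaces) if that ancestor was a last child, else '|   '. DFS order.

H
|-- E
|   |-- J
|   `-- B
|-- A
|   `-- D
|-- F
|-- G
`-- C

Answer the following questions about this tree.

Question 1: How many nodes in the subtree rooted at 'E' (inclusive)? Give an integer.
Answer: 3

Derivation:
Subtree rooted at E contains: B, E, J
Count = 3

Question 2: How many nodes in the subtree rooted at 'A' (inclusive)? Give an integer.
Answer: 2

Derivation:
Subtree rooted at A contains: A, D
Count = 2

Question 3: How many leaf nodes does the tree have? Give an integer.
Answer: 6

Derivation:
Leaves (nodes with no children): B, C, D, F, G, J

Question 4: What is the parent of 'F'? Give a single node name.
Answer: H

Derivation:
Scan adjacency: F appears as child of H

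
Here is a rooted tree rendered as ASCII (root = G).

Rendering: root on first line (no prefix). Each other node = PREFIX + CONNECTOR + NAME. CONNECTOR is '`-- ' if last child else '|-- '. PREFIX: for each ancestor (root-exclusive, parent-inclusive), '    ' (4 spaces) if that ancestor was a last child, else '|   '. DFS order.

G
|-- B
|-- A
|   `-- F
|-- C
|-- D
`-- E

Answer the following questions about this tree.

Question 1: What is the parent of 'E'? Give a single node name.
Answer: G

Derivation:
Scan adjacency: E appears as child of G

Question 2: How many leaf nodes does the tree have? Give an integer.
Answer: 5

Derivation:
Leaves (nodes with no children): B, C, D, E, F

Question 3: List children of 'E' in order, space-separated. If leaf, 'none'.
Node E's children (from adjacency): (leaf)

Answer: none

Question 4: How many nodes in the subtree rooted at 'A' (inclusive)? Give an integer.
Subtree rooted at A contains: A, F
Count = 2

Answer: 2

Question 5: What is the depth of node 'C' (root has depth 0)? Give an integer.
Path from root to C: G -> C
Depth = number of edges = 1

Answer: 1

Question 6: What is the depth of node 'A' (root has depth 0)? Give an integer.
Answer: 1

Derivation:
Path from root to A: G -> A
Depth = number of edges = 1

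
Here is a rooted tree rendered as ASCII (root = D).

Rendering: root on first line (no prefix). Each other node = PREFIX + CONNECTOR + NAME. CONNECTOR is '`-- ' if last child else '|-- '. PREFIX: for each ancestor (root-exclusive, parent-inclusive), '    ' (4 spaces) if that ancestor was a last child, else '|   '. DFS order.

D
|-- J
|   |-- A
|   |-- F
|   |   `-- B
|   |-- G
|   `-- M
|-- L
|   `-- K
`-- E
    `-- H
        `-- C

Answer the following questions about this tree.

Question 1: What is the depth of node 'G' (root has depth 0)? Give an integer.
Answer: 2

Derivation:
Path from root to G: D -> J -> G
Depth = number of edges = 2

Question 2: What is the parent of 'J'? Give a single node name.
Answer: D

Derivation:
Scan adjacency: J appears as child of D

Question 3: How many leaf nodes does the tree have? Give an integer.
Answer: 6

Derivation:
Leaves (nodes with no children): A, B, C, G, K, M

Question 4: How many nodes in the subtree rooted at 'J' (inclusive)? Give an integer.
Answer: 6

Derivation:
Subtree rooted at J contains: A, B, F, G, J, M
Count = 6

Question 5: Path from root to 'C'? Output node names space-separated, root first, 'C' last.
Walk down from root: D -> E -> H -> C

Answer: D E H C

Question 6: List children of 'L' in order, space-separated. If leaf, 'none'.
Node L's children (from adjacency): K

Answer: K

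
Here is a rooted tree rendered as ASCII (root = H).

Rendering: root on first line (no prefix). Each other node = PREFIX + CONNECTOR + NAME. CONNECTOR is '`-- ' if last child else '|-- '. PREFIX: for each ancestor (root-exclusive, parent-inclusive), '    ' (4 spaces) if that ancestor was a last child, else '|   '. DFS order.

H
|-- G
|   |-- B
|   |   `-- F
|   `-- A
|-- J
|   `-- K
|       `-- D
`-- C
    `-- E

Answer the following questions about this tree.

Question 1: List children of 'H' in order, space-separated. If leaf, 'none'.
Answer: G J C

Derivation:
Node H's children (from adjacency): G, J, C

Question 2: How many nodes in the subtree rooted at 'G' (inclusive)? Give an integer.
Subtree rooted at G contains: A, B, F, G
Count = 4

Answer: 4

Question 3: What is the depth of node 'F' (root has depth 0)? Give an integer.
Answer: 3

Derivation:
Path from root to F: H -> G -> B -> F
Depth = number of edges = 3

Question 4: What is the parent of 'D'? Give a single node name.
Scan adjacency: D appears as child of K

Answer: K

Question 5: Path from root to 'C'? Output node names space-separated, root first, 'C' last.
Walk down from root: H -> C

Answer: H C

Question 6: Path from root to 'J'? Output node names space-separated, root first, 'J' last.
Walk down from root: H -> J

Answer: H J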